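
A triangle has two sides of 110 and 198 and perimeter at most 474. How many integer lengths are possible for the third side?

Triangle inequality: 88 < x < 308. Perimeter ≤ 474 gives x ≤ 474 − 110 − 198 = 166.
So 88 < x ≤ 166; integers 89 through 166: 78 values.

78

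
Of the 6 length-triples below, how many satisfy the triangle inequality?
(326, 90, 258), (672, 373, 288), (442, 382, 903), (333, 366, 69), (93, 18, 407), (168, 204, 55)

3

(90,258,326): 90+258 > 326 → valid
(288,373,672): 288+373 ≤ 672 → not valid
(382,442,903): 382+442 ≤ 903 → not valid
(69,333,366): 69+333 > 366 → valid
(18,93,407): 18+93 ≤ 407 → not valid
(55,168,204): 55+168 > 204 → valid
3 of the 6 triples form a triangle.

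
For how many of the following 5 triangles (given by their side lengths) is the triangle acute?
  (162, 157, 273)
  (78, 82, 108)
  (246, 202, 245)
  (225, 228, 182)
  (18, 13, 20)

4

(162,157,273): 157²+162² = 50893 < 74529 = 273² → obtuse
(78,82,108): 78²+82² = 12808 > 11664 = 108² → acute
(246,202,245): 202²+245² = 100829 > 60516 = 246² → acute
(225,228,182): 182²+225² = 83749 > 51984 = 228² → acute
(18,13,20): 13²+18² = 493 > 400 = 20² → acute
4 of the 5 are acute.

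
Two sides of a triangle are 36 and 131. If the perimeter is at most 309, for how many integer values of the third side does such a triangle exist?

47

Triangle inequality: 95 < x < 167. Perimeter ≤ 309 gives x ≤ 309 − 36 − 131 = 142.
So 95 < x ≤ 142; integers 96 through 142: 47 values.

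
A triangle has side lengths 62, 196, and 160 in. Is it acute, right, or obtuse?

Compare the square of the longest side to the sum of squares of the other two: 62² + 160² = 29444 < 38416 = 196².

obtuse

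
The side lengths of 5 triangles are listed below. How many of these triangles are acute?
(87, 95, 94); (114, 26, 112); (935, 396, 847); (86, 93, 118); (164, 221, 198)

4

(87,95,94): 87²+94² = 16405 > 9025 = 95² → acute
(114,26,112): 26²+112² = 13220 > 12996 = 114² → acute
(935,396,847): 396²+847² = 874225 = 935² → right
(86,93,118): 86²+93² = 16045 > 13924 = 118² → acute
(164,221,198): 164²+198² = 66100 > 48841 = 221² → acute
4 of the 5 are acute.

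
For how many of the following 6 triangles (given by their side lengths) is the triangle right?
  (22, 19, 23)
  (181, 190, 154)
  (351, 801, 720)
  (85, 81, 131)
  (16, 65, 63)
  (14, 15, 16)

2

(22,19,23): 19²+22² = 845 > 529 = 23² → acute
(181,190,154): 154²+181² = 56477 > 36100 = 190² → acute
(351,801,720): 351²+720² = 641601 = 801² → right
(85,81,131): 81²+85² = 13786 < 17161 = 131² → obtuse
(16,65,63): 16²+63² = 4225 = 65² → right
(14,15,16): 14²+15² = 421 > 256 = 16² → acute
2 of the 6 are right.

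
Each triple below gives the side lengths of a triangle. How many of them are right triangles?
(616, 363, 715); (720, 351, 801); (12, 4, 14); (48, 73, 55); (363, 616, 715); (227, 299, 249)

(616,363,715): 363²+616² = 511225 = 715² → right
(720,351,801): 351²+720² = 641601 = 801² → right
(12,4,14): 4²+12² = 160 < 196 = 14² → obtuse
(48,73,55): 48²+55² = 5329 = 73² → right
(363,616,715): 363²+616² = 511225 = 715² → right
(227,299,249): 227²+249² = 113530 > 89401 = 299² → acute
4 of the 6 are right.

4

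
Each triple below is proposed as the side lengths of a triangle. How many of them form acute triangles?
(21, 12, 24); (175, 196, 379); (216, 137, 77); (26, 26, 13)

(21,12,24): 12²+21² = 585 > 576 = 24² → acute
(175,196,379): 175+196 ≤ 379, not a triangle
(216,137,77): 77+137 ≤ 216, not a triangle
(26,26,13): 13²+26² = 845 > 676 = 26² → acute
2 of the 4 are acute.

2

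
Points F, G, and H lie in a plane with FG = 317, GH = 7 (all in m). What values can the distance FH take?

310 ≤ FH ≤ 324 m

By the triangle inequality, |317 − 7| ≤ FH ≤ 317 + 7.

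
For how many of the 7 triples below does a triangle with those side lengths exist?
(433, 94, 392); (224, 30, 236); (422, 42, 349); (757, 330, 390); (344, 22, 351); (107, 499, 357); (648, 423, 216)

(94,392,433): 94+392 > 433 → valid
(30,224,236): 30+224 > 236 → valid
(42,349,422): 42+349 ≤ 422 → not valid
(330,390,757): 330+390 ≤ 757 → not valid
(22,344,351): 22+344 > 351 → valid
(107,357,499): 107+357 ≤ 499 → not valid
(216,423,648): 216+423 ≤ 648 → not valid
3 of the 7 triples form a triangle.

3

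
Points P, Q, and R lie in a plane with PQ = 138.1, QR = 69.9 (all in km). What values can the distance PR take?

68.2 ≤ PR ≤ 208.0 km

By the triangle inequality, |138.1 − 69.9| ≤ PR ≤ 138.1 + 69.9.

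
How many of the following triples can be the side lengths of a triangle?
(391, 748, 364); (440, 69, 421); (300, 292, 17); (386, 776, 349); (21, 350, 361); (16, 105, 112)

(364,391,748): 364+391 > 748 → valid
(69,421,440): 69+421 > 440 → valid
(17,292,300): 17+292 > 300 → valid
(349,386,776): 349+386 ≤ 776 → not valid
(21,350,361): 21+350 > 361 → valid
(16,105,112): 16+105 > 112 → valid
5 of the 6 triples form a triangle.

5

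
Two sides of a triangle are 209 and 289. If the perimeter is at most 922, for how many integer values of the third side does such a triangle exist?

Triangle inequality: 80 < x < 498. Perimeter ≤ 922 gives x ≤ 922 − 209 − 289 = 424.
So 80 < x ≤ 424; integers 81 through 424: 344 values.

344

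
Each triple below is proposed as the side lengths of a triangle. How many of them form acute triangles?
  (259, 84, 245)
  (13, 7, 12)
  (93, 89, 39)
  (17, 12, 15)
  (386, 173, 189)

(259,84,245): 84²+245² = 67081 = 259² → right
(13,7,12): 7²+12² = 193 > 169 = 13² → acute
(93,89,39): 39²+89² = 9442 > 8649 = 93² → acute
(17,12,15): 12²+15² = 369 > 289 = 17² → acute
(386,173,189): 173+189 ≤ 386, not a triangle
3 of the 5 are acute.

3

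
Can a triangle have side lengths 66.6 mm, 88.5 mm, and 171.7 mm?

No

The longest side is 171.7, but the other two sum to only 155.1.
155.1 < 171.7, so the triangle inequality fails.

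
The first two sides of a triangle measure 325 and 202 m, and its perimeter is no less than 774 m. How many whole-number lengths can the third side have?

Triangle inequality: 123 < x < 527. Perimeter ≥ 774 gives x ≥ 774 − 325 − 202 = 247.
So 247 ≤ x < 527; integers 247 through 526: 280 values.

280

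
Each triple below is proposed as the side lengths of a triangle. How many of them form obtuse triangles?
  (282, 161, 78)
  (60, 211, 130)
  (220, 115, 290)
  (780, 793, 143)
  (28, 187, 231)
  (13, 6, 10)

2

(282,161,78): 78+161 ≤ 282, not a triangle
(60,211,130): 60+130 ≤ 211, not a triangle
(220,115,290): 115²+220² = 61625 < 84100 = 290² → obtuse
(780,793,143): 143²+780² = 628849 = 793² → right
(28,187,231): 28+187 ≤ 231, not a triangle
(13,6,10): 6²+10² = 136 < 169 = 13² → obtuse
2 of the 6 are obtuse.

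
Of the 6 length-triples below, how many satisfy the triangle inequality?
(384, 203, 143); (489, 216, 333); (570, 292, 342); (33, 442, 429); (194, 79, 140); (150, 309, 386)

(143,203,384): 143+203 ≤ 384 → not valid
(216,333,489): 216+333 > 489 → valid
(292,342,570): 292+342 > 570 → valid
(33,429,442): 33+429 > 442 → valid
(79,140,194): 79+140 > 194 → valid
(150,309,386): 150+309 > 386 → valid
5 of the 6 triples form a triangle.

5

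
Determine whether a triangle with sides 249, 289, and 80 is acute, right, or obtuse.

Compare the square of the longest side to the sum of squares of the other two: 80² + 249² = 68401 < 83521 = 289².

obtuse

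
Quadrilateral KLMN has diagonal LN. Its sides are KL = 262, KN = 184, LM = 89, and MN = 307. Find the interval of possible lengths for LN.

From triangle KLN: |262 − 184| < LN < 262 + 184, i.e. 78 < LN < 446.
From triangle MLN: 218 < LN < 396.
Both must hold, so LN lies in the intersection.

218 < LN < 396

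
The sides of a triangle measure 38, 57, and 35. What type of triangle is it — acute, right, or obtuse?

Compare the square of the longest side to the sum of squares of the other two: 35² + 38² = 2669 < 3249 = 57².

obtuse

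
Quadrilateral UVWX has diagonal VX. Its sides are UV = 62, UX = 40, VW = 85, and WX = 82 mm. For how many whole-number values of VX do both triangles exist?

79

From triangle UVX: 22 < VX < 102.
From triangle WVX: 3 < VX < 167.
Intersection: 22 < VX < 102, so integers 23 through 101: 79 values.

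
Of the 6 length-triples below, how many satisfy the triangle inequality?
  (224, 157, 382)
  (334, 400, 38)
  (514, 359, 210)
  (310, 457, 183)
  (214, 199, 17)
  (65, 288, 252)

4

(157,224,382): 157+224 ≤ 382 → not valid
(38,334,400): 38+334 ≤ 400 → not valid
(210,359,514): 210+359 > 514 → valid
(183,310,457): 183+310 > 457 → valid
(17,199,214): 17+199 > 214 → valid
(65,252,288): 65+252 > 288 → valid
4 of the 6 triples form a triangle.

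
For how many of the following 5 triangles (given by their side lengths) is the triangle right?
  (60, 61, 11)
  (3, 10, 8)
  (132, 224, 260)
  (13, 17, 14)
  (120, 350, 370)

(60,61,11): 11²+60² = 3721 = 61² → right
(3,10,8): 3²+8² = 73 < 100 = 10² → obtuse
(132,224,260): 132²+224² = 67600 = 260² → right
(13,17,14): 13²+14² = 365 > 289 = 17² → acute
(120,350,370): 120²+350² = 136900 = 370² → right
3 of the 5 are right.

3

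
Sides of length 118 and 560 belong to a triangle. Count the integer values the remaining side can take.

235

The third side lies in the open interval (442, 678).
Integers from 443 to 677 inclusive: 677 − 443 + 1 = 235.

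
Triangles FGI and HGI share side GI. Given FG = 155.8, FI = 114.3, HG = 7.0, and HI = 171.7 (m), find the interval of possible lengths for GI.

From triangle FGI: |155.8 − 114.3| < GI < 155.8 + 114.3, i.e. 41.5 < GI < 270.1.
From triangle HGI: 164.7 < GI < 178.7.
Both must hold, so GI lies in the intersection.

164.7 < GI < 178.7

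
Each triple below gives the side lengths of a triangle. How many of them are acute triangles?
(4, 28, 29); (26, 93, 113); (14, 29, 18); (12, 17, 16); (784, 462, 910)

1

(4,28,29): 4²+28² = 800 < 841 = 29² → obtuse
(26,93,113): 26²+93² = 9325 < 12769 = 113² → obtuse
(14,29,18): 14²+18² = 520 < 841 = 29² → obtuse
(12,17,16): 12²+16² = 400 > 289 = 17² → acute
(784,462,910): 462²+784² = 828100 = 910² → right
1 of the 5 is acute.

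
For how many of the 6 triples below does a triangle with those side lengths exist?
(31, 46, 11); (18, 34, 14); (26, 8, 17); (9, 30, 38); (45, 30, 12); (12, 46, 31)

1

(11,31,46): 11+31 ≤ 46 → not valid
(14,18,34): 14+18 ≤ 34 → not valid
(8,17,26): 8+17 ≤ 26 → not valid
(9,30,38): 9+30 > 38 → valid
(12,30,45): 12+30 ≤ 45 → not valid
(12,31,46): 12+31 ≤ 46 → not valid
1 of the 6 triples forms a triangle.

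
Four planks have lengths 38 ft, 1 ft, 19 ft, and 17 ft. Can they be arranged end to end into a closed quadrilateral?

No

For a quadrilateral, each side must be shorter than the sum of the others.
Here the longest side is 38, but the remaining 3 sides sum to only 37.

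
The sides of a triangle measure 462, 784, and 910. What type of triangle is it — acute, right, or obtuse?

right

Compare the square of the longest side to the sum of squares of the other two: 462² + 784² = 828100 = 910².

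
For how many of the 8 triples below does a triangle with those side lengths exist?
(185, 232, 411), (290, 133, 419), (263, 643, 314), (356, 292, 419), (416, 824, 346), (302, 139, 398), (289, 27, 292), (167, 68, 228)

6

(185,232,411): 185+232 > 411 → valid
(133,290,419): 133+290 > 419 → valid
(263,314,643): 263+314 ≤ 643 → not valid
(292,356,419): 292+356 > 419 → valid
(346,416,824): 346+416 ≤ 824 → not valid
(139,302,398): 139+302 > 398 → valid
(27,289,292): 27+289 > 292 → valid
(68,167,228): 68+167 > 228 → valid
6 of the 8 triples form a triangle.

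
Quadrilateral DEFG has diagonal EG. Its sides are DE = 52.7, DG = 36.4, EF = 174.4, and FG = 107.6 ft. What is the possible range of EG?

66.8 < EG < 89.1

From triangle DEG: |52.7 − 36.4| < EG < 52.7 + 36.4, i.e. 16.3 < EG < 89.1.
From triangle FEG: 66.8 < EG < 282.0.
Both must hold, so EG lies in the intersection.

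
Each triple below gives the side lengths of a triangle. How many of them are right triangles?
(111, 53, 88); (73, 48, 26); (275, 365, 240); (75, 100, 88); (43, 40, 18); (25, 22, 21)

1

(111,53,88): 53²+88² = 10553 < 12321 = 111² → obtuse
(73,48,26): 26²+48² = 2980 < 5329 = 73² → obtuse
(275,365,240): 240²+275² = 133225 = 365² → right
(75,100,88): 75²+88² = 13369 > 10000 = 100² → acute
(43,40,18): 18²+40² = 1924 > 1849 = 43² → acute
(25,22,21): 21²+22² = 925 > 625 = 25² → acute
1 of the 6 is right.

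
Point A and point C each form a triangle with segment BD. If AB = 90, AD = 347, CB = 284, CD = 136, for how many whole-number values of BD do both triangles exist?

From triangle ABD: 257 < BD < 437.
From triangle CBD: 148 < BD < 420.
Intersection: 257 < BD < 420, so integers 258 through 419: 162 values.

162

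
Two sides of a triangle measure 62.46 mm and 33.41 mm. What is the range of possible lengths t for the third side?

29.05 < t < 95.87 (mm)

By the triangle inequality, t must be less than 62.46 + 33.41 = 95.87 and greater than |62.46 − 33.41| = 29.05.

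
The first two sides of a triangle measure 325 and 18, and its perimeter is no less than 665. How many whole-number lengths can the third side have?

21

Triangle inequality: 307 < x < 343. Perimeter ≥ 665 gives x ≥ 665 − 325 − 18 = 322.
So 322 ≤ x < 343; integers 322 through 342: 21 values.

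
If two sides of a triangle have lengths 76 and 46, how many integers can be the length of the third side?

91

The third side lies in the open interval (30, 122).
Integers from 31 to 121 inclusive: 121 − 31 + 1 = 91.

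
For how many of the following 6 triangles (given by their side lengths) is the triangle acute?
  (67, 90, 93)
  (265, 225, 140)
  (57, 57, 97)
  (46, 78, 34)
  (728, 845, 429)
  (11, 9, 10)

2

(67,90,93): 67²+90² = 12589 > 8649 = 93² → acute
(265,225,140): 140²+225² = 70225 = 265² → right
(57,57,97): 57²+57² = 6498 < 9409 = 97² → obtuse
(46,78,34): 34²+46² = 3272 < 6084 = 78² → obtuse
(728,845,429): 429²+728² = 714025 = 845² → right
(11,9,10): 9²+10² = 181 > 121 = 11² → acute
2 of the 6 are acute.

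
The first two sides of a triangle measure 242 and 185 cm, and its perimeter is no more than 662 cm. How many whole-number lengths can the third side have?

Triangle inequality: 57 < x < 427. Perimeter ≤ 662 gives x ≤ 662 − 242 − 185 = 235.
So 57 < x ≤ 235; integers 58 through 235: 178 values.

178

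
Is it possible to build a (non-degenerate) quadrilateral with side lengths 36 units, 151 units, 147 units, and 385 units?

For a quadrilateral, each side must be shorter than the sum of the others.
Here the longest side is 385, but the remaining 3 sides sum to only 334.

No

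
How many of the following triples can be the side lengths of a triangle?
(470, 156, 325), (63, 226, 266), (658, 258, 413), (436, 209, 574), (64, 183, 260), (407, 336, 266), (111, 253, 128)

(156,325,470): 156+325 > 470 → valid
(63,226,266): 63+226 > 266 → valid
(258,413,658): 258+413 > 658 → valid
(209,436,574): 209+436 > 574 → valid
(64,183,260): 64+183 ≤ 260 → not valid
(266,336,407): 266+336 > 407 → valid
(111,128,253): 111+128 ≤ 253 → not valid
5 of the 7 triples form a triangle.

5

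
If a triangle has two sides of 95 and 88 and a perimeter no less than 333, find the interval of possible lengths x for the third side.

Triangle inequality alone gives 7 < x < 183.
The perimeter condition gives x ≥ 333 − 95 − 88 = 150.
Intersecting the two: 150 ≤ x < 183.

150 ≤ x < 183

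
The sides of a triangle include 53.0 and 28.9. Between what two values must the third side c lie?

24.1 < c < 81.9

By the triangle inequality, c must be less than 53.0 + 28.9 = 81.9 and greater than |53.0 − 28.9| = 24.1.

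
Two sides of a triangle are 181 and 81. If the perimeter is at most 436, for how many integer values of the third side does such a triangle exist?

74

Triangle inequality: 100 < x < 262. Perimeter ≤ 436 gives x ≤ 436 − 181 − 81 = 174.
So 100 < x ≤ 174; integers 101 through 174: 74 values.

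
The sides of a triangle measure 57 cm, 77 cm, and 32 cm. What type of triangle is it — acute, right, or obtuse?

obtuse

Compare the square of the longest side to the sum of squares of the other two: 32² + 57² = 4273 < 5929 = 77².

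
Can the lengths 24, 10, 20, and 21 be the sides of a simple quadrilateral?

Yes

A quadrilateral exists iff every side is shorter than the sum of the others — equivalently, the longest side is less than the sum of the rest.
Longest side 24 < 51 (sum of the remaining 3), so yes.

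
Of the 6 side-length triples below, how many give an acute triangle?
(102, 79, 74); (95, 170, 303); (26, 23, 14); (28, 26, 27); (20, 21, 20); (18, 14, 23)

4

(102,79,74): 74²+79² = 11717 > 10404 = 102² → acute
(95,170,303): 95+170 ≤ 303, not a triangle
(26,23,14): 14²+23² = 725 > 676 = 26² → acute
(28,26,27): 26²+27² = 1405 > 784 = 28² → acute
(20,21,20): 20²+20² = 800 > 441 = 21² → acute
(18,14,23): 14²+18² = 520 < 529 = 23² → obtuse
4 of the 6 are acute.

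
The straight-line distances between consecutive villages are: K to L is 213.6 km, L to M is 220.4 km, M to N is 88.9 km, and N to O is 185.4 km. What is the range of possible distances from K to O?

The maximum is all hops collinear in one direction: 213.6 + 220.4 + 88.9 + 185.4 = 708.3.
The longest hop is 220.4; the others sum to 487.9. Since 220.4 ≤ 487.9, the path can fold back on itself completely, so the minimum distance is 0.

0 ≤ KO ≤ 708.3 km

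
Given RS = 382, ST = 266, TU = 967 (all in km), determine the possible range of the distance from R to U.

319 ≤ RU ≤ 1615 km

The maximum is all hops collinear in one direction: 382 + 266 + 967 = 1615.
The longest hop is 967; the others sum to 648. Folding the others back against it leaves at least 967 − 648 = 319.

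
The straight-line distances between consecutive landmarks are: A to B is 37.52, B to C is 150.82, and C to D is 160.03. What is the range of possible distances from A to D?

0 ≤ AD ≤ 348.37

The maximum is all hops collinear in one direction: 37.52 + 150.82 + 160.03 = 348.37.
The longest hop is 160.03; the others sum to 188.34. Since 160.03 ≤ 188.34, the path can fold back on itself completely, so the minimum distance is 0.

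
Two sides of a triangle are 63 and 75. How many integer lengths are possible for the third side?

125

The third side lies in the open interval (12, 138).
Integers from 13 to 137 inclusive: 137 − 13 + 1 = 125.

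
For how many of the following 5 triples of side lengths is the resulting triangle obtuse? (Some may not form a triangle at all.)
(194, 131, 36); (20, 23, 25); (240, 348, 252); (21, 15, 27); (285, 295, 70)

(194,131,36): 36+131 ≤ 194, not a triangle
(20,23,25): 20²+23² = 929 > 625 = 25² → acute
(240,348,252): 240²+252² = 121104 = 348² → right
(21,15,27): 15²+21² = 666 < 729 = 27² → obtuse
(285,295,70): 70²+285² = 86125 < 87025 = 295² → obtuse
2 of the 5 are obtuse.

2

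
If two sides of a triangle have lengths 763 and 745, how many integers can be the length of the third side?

The third side lies in the open interval (18, 1508).
Integers from 19 to 1507 inclusive: 1507 − 19 + 1 = 1489.

1489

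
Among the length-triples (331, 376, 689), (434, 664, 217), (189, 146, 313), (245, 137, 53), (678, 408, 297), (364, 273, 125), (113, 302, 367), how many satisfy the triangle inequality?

(331,376,689): 331+376 > 689 → valid
(217,434,664): 217+434 ≤ 664 → not valid
(146,189,313): 146+189 > 313 → valid
(53,137,245): 53+137 ≤ 245 → not valid
(297,408,678): 297+408 > 678 → valid
(125,273,364): 125+273 > 364 → valid
(113,302,367): 113+302 > 367 → valid
5 of the 7 triples form a triangle.

5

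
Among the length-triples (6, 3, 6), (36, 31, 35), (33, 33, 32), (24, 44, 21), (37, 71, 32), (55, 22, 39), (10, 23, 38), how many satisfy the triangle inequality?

5

(3,6,6): 3+6 > 6 → valid
(31,35,36): 31+35 > 36 → valid
(32,33,33): 32+33 > 33 → valid
(21,24,44): 21+24 > 44 → valid
(32,37,71): 32+37 ≤ 71 → not valid
(22,39,55): 22+39 > 55 → valid
(10,23,38): 10+23 ≤ 38 → not valid
5 of the 7 triples form a triangle.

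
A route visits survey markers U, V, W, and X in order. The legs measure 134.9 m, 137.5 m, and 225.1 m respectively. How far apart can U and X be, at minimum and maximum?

0 ≤ UX ≤ 497.5 m

The maximum is all hops collinear in one direction: 134.9 + 137.5 + 225.1 = 497.5.
The longest hop is 225.1; the others sum to 272.4. Since 225.1 ≤ 272.4, the path can fold back on itself completely, so the minimum distance is 0.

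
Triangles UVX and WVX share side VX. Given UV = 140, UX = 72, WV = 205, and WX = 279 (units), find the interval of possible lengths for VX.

From triangle UVX: |140 − 72| < VX < 140 + 72, i.e. 68 < VX < 212.
From triangle WVX: 74 < VX < 484.
Both must hold, so VX lies in the intersection.

74 < VX < 212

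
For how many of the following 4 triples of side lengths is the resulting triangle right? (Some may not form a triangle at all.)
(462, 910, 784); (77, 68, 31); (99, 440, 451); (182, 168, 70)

3

(462,910,784): 462²+784² = 828100 = 910² → right
(77,68,31): 31²+68² = 5585 < 5929 = 77² → obtuse
(99,440,451): 99²+440² = 203401 = 451² → right
(182,168,70): 70²+168² = 33124 = 182² → right
3 of the 4 are right.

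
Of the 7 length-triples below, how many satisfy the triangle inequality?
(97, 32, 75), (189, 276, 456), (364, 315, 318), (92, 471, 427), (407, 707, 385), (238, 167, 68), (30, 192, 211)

(32,75,97): 32+75 > 97 → valid
(189,276,456): 189+276 > 456 → valid
(315,318,364): 315+318 > 364 → valid
(92,427,471): 92+427 > 471 → valid
(385,407,707): 385+407 > 707 → valid
(68,167,238): 68+167 ≤ 238 → not valid
(30,192,211): 30+192 > 211 → valid
6 of the 7 triples form a triangle.

6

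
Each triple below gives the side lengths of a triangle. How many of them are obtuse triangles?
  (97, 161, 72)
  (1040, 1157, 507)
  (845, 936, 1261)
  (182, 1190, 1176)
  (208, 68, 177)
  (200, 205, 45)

2

(97,161,72): 72²+97² = 14593 < 25921 = 161² → obtuse
(1040,1157,507): 507²+1040² = 1338649 = 1157² → right
(845,936,1261): 845²+936² = 1590121 = 1261² → right
(182,1190,1176): 182²+1176² = 1416100 = 1190² → right
(208,68,177): 68²+177² = 35953 < 43264 = 208² → obtuse
(200,205,45): 45²+200² = 42025 = 205² → right
2 of the 6 are obtuse.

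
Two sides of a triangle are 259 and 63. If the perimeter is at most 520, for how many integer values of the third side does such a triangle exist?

2

Triangle inequality: 196 < x < 322. Perimeter ≤ 520 gives x ≤ 520 − 259 − 63 = 198.
So 196 < x ≤ 198; integers 197 through 198: 2 values.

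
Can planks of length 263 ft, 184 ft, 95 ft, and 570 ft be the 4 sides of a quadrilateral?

For a quadrilateral, each side must be shorter than the sum of the others.
Here the longest side is 570, but the remaining 3 sides sum to only 542.

No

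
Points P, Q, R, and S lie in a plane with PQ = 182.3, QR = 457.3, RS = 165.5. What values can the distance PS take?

109.5 ≤ PS ≤ 805.1

The maximum is all hops collinear in one direction: 182.3 + 457.3 + 165.5 = 805.1.
The longest hop is 457.3; the others sum to 347.8. Folding the others back against it leaves at least 457.3 − 347.8 = 109.5.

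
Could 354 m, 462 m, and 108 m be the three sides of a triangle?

The two shorter sides sum to 462, exactly equal to the longest side 462.
That gives only a degenerate (flat) triangle — the inequality must be strict.

No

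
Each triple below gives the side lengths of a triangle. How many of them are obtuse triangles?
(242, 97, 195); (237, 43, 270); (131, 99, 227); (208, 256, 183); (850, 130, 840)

(242,97,195): 97²+195² = 47434 < 58564 = 242² → obtuse
(237,43,270): 43²+237² = 58018 < 72900 = 270² → obtuse
(131,99,227): 99²+131² = 26962 < 51529 = 227² → obtuse
(208,256,183): 183²+208² = 76753 > 65536 = 256² → acute
(850,130,840): 130²+840² = 722500 = 850² → right
3 of the 5 are obtuse.

3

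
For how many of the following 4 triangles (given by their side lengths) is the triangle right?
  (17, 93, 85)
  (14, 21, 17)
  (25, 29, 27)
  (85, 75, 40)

(17,93,85): 17²+85² = 7514 < 8649 = 93² → obtuse
(14,21,17): 14²+17² = 485 > 441 = 21² → acute
(25,29,27): 25²+27² = 1354 > 841 = 29² → acute
(85,75,40): 40²+75² = 7225 = 85² → right
1 of the 4 is right.

1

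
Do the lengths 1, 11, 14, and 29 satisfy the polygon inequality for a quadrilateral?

No

For a quadrilateral, each side must be shorter than the sum of the others.
Here the longest side is 29, but the remaining 3 sides sum to only 26.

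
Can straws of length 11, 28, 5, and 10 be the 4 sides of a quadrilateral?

For a quadrilateral, each side must be shorter than the sum of the others.
Here the longest side is 28, but the remaining 3 sides sum to only 26.

No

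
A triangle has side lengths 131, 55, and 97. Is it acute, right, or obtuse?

Compare the square of the longest side to the sum of squares of the other two: 55² + 97² = 12434 < 17161 = 131².

obtuse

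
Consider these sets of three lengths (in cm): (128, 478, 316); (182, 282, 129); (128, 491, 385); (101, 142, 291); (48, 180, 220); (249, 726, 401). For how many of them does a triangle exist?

(128,316,478): 128+316 ≤ 478 → not valid
(129,182,282): 129+182 > 282 → valid
(128,385,491): 128+385 > 491 → valid
(101,142,291): 101+142 ≤ 291 → not valid
(48,180,220): 48+180 > 220 → valid
(249,401,726): 249+401 ≤ 726 → not valid
3 of the 6 triples form a triangle.

3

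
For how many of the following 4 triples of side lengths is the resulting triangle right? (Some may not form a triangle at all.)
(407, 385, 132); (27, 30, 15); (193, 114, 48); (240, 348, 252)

(407,385,132): 132²+385² = 165649 = 407² → right
(27,30,15): 15²+27² = 954 > 900 = 30² → acute
(193,114,48): 48+114 ≤ 193, not a triangle
(240,348,252): 240²+252² = 121104 = 348² → right
2 of the 4 are right.

2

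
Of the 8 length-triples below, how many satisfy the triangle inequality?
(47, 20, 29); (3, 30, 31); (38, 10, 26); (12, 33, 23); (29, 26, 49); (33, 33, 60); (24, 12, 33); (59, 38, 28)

(20,29,47): 20+29 > 47 → valid
(3,30,31): 3+30 > 31 → valid
(10,26,38): 10+26 ≤ 38 → not valid
(12,23,33): 12+23 > 33 → valid
(26,29,49): 26+29 > 49 → valid
(33,33,60): 33+33 > 60 → valid
(12,24,33): 12+24 > 33 → valid
(28,38,59): 28+38 > 59 → valid
7 of the 8 triples form a triangle.

7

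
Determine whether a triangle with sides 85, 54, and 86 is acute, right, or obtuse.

acute

Compare the square of the longest side to the sum of squares of the other two: 54² + 85² = 10141 > 7396 = 86².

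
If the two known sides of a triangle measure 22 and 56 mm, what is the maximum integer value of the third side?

77

The third side must be strictly less than 22 + 56 = 78.
The largest integer below 78 is 77.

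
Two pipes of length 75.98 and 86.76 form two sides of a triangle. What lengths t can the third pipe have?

10.78 < t < 162.74

By the triangle inequality, t must be less than 75.98 + 86.76 = 162.74 and greater than |75.98 − 86.76| = 10.78.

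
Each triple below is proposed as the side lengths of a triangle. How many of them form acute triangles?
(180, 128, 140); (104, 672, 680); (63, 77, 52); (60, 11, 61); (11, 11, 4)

3

(180,128,140): 128²+140² = 35984 > 32400 = 180² → acute
(104,672,680): 104²+672² = 462400 = 680² → right
(63,77,52): 52²+63² = 6673 > 5929 = 77² → acute
(60,11,61): 11²+60² = 3721 = 61² → right
(11,11,4): 4²+11² = 137 > 121 = 11² → acute
3 of the 5 are acute.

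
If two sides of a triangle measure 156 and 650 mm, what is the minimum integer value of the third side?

495

The third side must be strictly greater than |156 − 650| = 494.
The smallest integer above 494 is 495.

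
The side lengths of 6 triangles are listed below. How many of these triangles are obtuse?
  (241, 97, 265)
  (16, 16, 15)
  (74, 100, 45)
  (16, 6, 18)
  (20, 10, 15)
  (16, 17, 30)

(241,97,265): 97²+241² = 67490 < 70225 = 265² → obtuse
(16,16,15): 15²+16² = 481 > 256 = 16² → acute
(74,100,45): 45²+74² = 7501 < 10000 = 100² → obtuse
(16,6,18): 6²+16² = 292 < 324 = 18² → obtuse
(20,10,15): 10²+15² = 325 < 400 = 20² → obtuse
(16,17,30): 16²+17² = 545 < 900 = 30² → obtuse
5 of the 6 are obtuse.

5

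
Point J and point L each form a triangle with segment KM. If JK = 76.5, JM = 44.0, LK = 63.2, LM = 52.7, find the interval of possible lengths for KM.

32.5 < KM < 115.9

From triangle JKM: |76.5 − 44.0| < KM < 76.5 + 44.0, i.e. 32.5 < KM < 120.5.
From triangle LKM: 10.5 < KM < 115.9.
Both must hold, so KM lies in the intersection.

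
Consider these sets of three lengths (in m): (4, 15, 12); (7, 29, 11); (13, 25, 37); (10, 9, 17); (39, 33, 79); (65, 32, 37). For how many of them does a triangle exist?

4

(4,12,15): 4+12 > 15 → valid
(7,11,29): 7+11 ≤ 29 → not valid
(13,25,37): 13+25 > 37 → valid
(9,10,17): 9+10 > 17 → valid
(33,39,79): 33+39 ≤ 79 → not valid
(32,37,65): 32+37 > 65 → valid
4 of the 6 triples form a triangle.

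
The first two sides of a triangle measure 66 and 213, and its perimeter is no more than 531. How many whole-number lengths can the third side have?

105

Triangle inequality: 147 < x < 279. Perimeter ≤ 531 gives x ≤ 531 − 66 − 213 = 252.
So 147 < x ≤ 252; integers 148 through 252: 105 values.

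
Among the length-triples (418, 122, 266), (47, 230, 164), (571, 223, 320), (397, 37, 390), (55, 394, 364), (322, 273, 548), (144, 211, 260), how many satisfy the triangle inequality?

4

(122,266,418): 122+266 ≤ 418 → not valid
(47,164,230): 47+164 ≤ 230 → not valid
(223,320,571): 223+320 ≤ 571 → not valid
(37,390,397): 37+390 > 397 → valid
(55,364,394): 55+364 > 394 → valid
(273,322,548): 273+322 > 548 → valid
(144,211,260): 144+211 > 260 → valid
4 of the 7 triples form a triangle.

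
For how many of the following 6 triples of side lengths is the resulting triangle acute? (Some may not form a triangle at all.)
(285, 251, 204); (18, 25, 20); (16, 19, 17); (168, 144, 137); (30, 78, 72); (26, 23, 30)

(285,251,204): 204²+251² = 104617 > 81225 = 285² → acute
(18,25,20): 18²+20² = 724 > 625 = 25² → acute
(16,19,17): 16²+17² = 545 > 361 = 19² → acute
(168,144,137): 137²+144² = 39505 > 28224 = 168² → acute
(30,78,72): 30²+72² = 6084 = 78² → right
(26,23,30): 23²+26² = 1205 > 900 = 30² → acute
5 of the 6 are acute.

5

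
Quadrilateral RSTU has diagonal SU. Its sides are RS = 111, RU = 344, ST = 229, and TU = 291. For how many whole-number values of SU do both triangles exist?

From triangle RSU: 233 < SU < 455.
From triangle TSU: 62 < SU < 520.
Intersection: 233 < SU < 455, so integers 234 through 454: 221 values.

221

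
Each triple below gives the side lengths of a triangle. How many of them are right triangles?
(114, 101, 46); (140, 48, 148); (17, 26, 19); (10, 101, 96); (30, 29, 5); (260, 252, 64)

2

(114,101,46): 46²+101² = 12317 < 12996 = 114² → obtuse
(140,48,148): 48²+140² = 21904 = 148² → right
(17,26,19): 17²+19² = 650 < 676 = 26² → obtuse
(10,101,96): 10²+96² = 9316 < 10201 = 101² → obtuse
(30,29,5): 5²+29² = 866 < 900 = 30² → obtuse
(260,252,64): 64²+252² = 67600 = 260² → right
2 of the 6 are right.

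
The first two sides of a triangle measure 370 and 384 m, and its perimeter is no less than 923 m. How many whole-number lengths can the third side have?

585

Triangle inequality: 14 < x < 754. Perimeter ≥ 923 gives x ≥ 923 − 370 − 384 = 169.
So 169 ≤ x < 754; integers 169 through 753: 585 values.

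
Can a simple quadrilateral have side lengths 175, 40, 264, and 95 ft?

A quadrilateral exists iff every side is shorter than the sum of the others — equivalently, the longest side is less than the sum of the rest.
Longest side 264 < 310 (sum of the remaining 3), so yes.

Yes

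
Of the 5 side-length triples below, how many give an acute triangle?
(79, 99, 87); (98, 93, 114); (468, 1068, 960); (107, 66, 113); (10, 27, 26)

(79,99,87): 79²+87² = 13810 > 9801 = 99² → acute
(98,93,114): 93²+98² = 18253 > 12996 = 114² → acute
(468,1068,960): 468²+960² = 1140624 = 1068² → right
(107,66,113): 66²+107² = 15805 > 12769 = 113² → acute
(10,27,26): 10²+26² = 776 > 729 = 27² → acute
4 of the 5 are acute.

4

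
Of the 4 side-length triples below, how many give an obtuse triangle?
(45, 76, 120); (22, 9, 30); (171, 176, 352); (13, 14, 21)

(45,76,120): 45²+76² = 7801 < 14400 = 120² → obtuse
(22,9,30): 9²+22² = 565 < 900 = 30² → obtuse
(171,176,352): 171+176 ≤ 352, not a triangle
(13,14,21): 13²+14² = 365 < 441 = 21² → obtuse
3 of the 4 are obtuse.

3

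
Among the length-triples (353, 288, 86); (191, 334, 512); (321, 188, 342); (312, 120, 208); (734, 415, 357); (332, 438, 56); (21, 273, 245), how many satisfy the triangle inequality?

(86,288,353): 86+288 > 353 → valid
(191,334,512): 191+334 > 512 → valid
(188,321,342): 188+321 > 342 → valid
(120,208,312): 120+208 > 312 → valid
(357,415,734): 357+415 > 734 → valid
(56,332,438): 56+332 ≤ 438 → not valid
(21,245,273): 21+245 ≤ 273 → not valid
5 of the 7 triples form a triangle.

5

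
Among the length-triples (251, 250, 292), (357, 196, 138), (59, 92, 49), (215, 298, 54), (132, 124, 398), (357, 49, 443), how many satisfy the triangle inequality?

(250,251,292): 250+251 > 292 → valid
(138,196,357): 138+196 ≤ 357 → not valid
(49,59,92): 49+59 > 92 → valid
(54,215,298): 54+215 ≤ 298 → not valid
(124,132,398): 124+132 ≤ 398 → not valid
(49,357,443): 49+357 ≤ 443 → not valid
2 of the 6 triples form a triangle.

2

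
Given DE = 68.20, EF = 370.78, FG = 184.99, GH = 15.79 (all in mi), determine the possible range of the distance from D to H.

101.80 ≤ DH ≤ 639.76 mi

The maximum is all hops collinear in one direction: 68.20 + 370.78 + 184.99 + 15.79 = 639.76.
The longest hop is 370.78; the others sum to 268.98. Folding the others back against it leaves at least 370.78 − 268.98 = 101.80.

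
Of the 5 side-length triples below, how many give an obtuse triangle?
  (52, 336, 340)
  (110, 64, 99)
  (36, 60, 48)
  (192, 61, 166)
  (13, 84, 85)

1

(52,336,340): 52²+336² = 115600 = 340² → right
(110,64,99): 64²+99² = 13897 > 12100 = 110² → acute
(36,60,48): 36²+48² = 3600 = 60² → right
(192,61,166): 61²+166² = 31277 < 36864 = 192² → obtuse
(13,84,85): 13²+84² = 7225 = 85² → right
1 of the 5 is obtuse.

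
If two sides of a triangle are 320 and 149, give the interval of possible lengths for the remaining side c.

171 < c < 469

By the triangle inequality, c must be less than 320 + 149 = 469 and greater than |320 − 149| = 171.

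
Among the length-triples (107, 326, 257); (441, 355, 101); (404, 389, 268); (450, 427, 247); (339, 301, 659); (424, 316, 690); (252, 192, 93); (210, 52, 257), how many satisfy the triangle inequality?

7

(107,257,326): 107+257 > 326 → valid
(101,355,441): 101+355 > 441 → valid
(268,389,404): 268+389 > 404 → valid
(247,427,450): 247+427 > 450 → valid
(301,339,659): 301+339 ≤ 659 → not valid
(316,424,690): 316+424 > 690 → valid
(93,192,252): 93+192 > 252 → valid
(52,210,257): 52+210 > 257 → valid
7 of the 8 triples form a triangle.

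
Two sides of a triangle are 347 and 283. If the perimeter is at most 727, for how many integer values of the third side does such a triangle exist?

33

Triangle inequality: 64 < x < 630. Perimeter ≤ 727 gives x ≤ 727 − 347 − 283 = 97.
So 64 < x ≤ 97; integers 65 through 97: 33 values.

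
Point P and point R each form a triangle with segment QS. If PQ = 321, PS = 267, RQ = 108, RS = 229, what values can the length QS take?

121 < QS < 337

From triangle PQS: |321 − 267| < QS < 321 + 267, i.e. 54 < QS < 588.
From triangle RQS: 121 < QS < 337.
Both must hold, so QS lies in the intersection.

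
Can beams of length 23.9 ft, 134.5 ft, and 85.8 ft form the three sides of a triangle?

The longest side is 134.5, but the other two sum to only 109.7.
109.7 < 134.5, so the triangle inequality fails.

No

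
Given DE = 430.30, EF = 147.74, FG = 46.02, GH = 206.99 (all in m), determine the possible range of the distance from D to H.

29.55 ≤ DH ≤ 831.05 m

The maximum is all hops collinear in one direction: 430.30 + 147.74 + 46.02 + 206.99 = 831.05.
The longest hop is 430.30; the others sum to 400.75. Folding the others back against it leaves at least 430.30 − 400.75 = 29.55.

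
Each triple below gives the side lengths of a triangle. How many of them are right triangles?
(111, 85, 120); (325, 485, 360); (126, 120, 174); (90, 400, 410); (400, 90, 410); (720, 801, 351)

5

(111,85,120): 85²+111² = 19546 > 14400 = 120² → acute
(325,485,360): 325²+360² = 235225 = 485² → right
(126,120,174): 120²+126² = 30276 = 174² → right
(90,400,410): 90²+400² = 168100 = 410² → right
(400,90,410): 90²+400² = 168100 = 410² → right
(720,801,351): 351²+720² = 641601 = 801² → right
5 of the 6 are right.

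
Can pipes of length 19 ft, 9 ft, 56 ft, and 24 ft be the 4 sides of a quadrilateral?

No

For a quadrilateral, each side must be shorter than the sum of the others.
Here the longest side is 56, but the remaining 3 sides sum to only 52.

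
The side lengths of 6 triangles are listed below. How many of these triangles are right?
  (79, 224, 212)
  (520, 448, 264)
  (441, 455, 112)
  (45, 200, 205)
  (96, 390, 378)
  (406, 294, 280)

(79,224,212): 79²+212² = 51185 > 50176 = 224² → acute
(520,448,264): 264²+448² = 270400 = 520² → right
(441,455,112): 112²+441² = 207025 = 455² → right
(45,200,205): 45²+200² = 42025 = 205² → right
(96,390,378): 96²+378² = 152100 = 390² → right
(406,294,280): 280²+294² = 164836 = 406² → right
5 of the 6 are right.

5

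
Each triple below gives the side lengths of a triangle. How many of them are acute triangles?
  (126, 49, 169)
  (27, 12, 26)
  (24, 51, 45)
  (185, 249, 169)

2

(126,49,169): 49²+126² = 18277 < 28561 = 169² → obtuse
(27,12,26): 12²+26² = 820 > 729 = 27² → acute
(24,51,45): 24²+45² = 2601 = 51² → right
(185,249,169): 169²+185² = 62786 > 62001 = 249² → acute
2 of the 4 are acute.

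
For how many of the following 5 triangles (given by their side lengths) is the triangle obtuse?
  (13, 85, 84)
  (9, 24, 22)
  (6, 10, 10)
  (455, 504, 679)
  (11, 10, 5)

(13,85,84): 13²+84² = 7225 = 85² → right
(9,24,22): 9²+22² = 565 < 576 = 24² → obtuse
(6,10,10): 6²+10² = 136 > 100 = 10² → acute
(455,504,679): 455²+504² = 461041 = 679² → right
(11,10,5): 5²+10² = 125 > 121 = 11² → acute
1 of the 5 is obtuse.

1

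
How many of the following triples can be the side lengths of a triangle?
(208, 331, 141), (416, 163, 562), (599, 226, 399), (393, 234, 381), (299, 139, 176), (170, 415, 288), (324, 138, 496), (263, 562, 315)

(141,208,331): 141+208 > 331 → valid
(163,416,562): 163+416 > 562 → valid
(226,399,599): 226+399 > 599 → valid
(234,381,393): 234+381 > 393 → valid
(139,176,299): 139+176 > 299 → valid
(170,288,415): 170+288 > 415 → valid
(138,324,496): 138+324 ≤ 496 → not valid
(263,315,562): 263+315 > 562 → valid
7 of the 8 triples form a triangle.

7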